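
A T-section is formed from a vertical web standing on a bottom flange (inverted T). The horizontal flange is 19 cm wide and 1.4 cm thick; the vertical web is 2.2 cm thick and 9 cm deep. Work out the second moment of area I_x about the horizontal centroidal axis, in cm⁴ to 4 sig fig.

I_x ≈ 444.9 cm⁴

Break the section into simple shapes (no overlaps), measuring from the bottom-left corner of the bounding box.
Flange: 19 × 1.4, A = 26.6 cm², y = 0.7 cm, Ī = 4.34467 cm⁴.
Web: 2.2 × 9, A = 19.8 cm², y = 5.9 cm, Ī = 133.65 cm⁴.
Centroid: ȳ = ΣA·y / ΣA = 2.91897 cm.
Transfer each piece to the horizontal centroidal axis using Ī + A·d² with d = y − 2.91897:
  flange: d = -2.21897 cm → contributes +135.318 cm⁴
  web: d = 2.98103 cm → contributes +309.604 cm⁴
Total I = 444.922 cm⁴.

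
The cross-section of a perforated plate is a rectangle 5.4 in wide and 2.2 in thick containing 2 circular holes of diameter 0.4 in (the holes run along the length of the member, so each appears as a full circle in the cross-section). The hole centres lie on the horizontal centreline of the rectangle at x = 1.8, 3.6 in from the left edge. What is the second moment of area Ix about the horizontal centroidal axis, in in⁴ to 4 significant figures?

Ix ≈ 4.789 in⁴

Treat the section as a set of non-overlapping primitives; coordinates are from the bounding-box lower-left.
Plate: 5.4 × 2.2, A = 11.88 in², y = 1.1 in, Ī = 4.7916 in⁴.
Hole 1 (subtracted): ⌀0.4, A = 0.125664 in², y = 1.1 in, Ī = 0.00125664 in⁴.
Hole 2 (subtracted): ⌀0.4, A = 0.125664 in², y = 1.1 in, Ī = 0.00125664 in⁴.
By symmetry the centroid is at mid-height, ȳ = 1.1 in.
All pieces are centred on the horizontal centroidal axis, so I = ΣĪ (holes subtracted) = 4.78909 in⁴.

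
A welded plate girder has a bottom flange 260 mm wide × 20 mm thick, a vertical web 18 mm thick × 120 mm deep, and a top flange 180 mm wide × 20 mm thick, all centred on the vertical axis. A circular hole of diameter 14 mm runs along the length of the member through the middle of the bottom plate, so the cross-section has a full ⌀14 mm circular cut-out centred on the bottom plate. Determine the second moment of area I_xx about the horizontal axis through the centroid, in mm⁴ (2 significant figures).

Treat the section as a set of non-overlapping primitives; coordinates are from the bounding-box lower-left.
Bottom plate: 260 × 20, A = 5 200 mm², y = 10 mm, Ī = 173 333 mm⁴.
Web plate: 18 × 120, A = 2 160 mm², y = 80 mm, Ī = 2 592 000 mm⁴.
Top plate: 180 × 20, A = 3 600 mm², y = 150 mm, Ī = 120 000 mm⁴.
Hole (subtracted): ⌀14, A = 153.9 mm², y = 10 mm, Ī = 1 886 mm⁴.
Centroid: ȳ = ΣA·y / ΣA = 70.63 mm.
Transfer each piece to the horizontal axis through the centroid using Ī + A·d² with d = y − 70.63:
  bottom plate: d = -60.63 mm → contributes +19 290 178 mm⁴
  web plate: d = 9.367 mm → contributes +2 781 535 mm⁴
  top plate: d = 79.37 mm → contributes +22 797 044 mm⁴
  hole: d = -60.63 mm → contributes −567 811 mm⁴
Total I = 44 300 946 mm⁴.

I_xx ≈ 4.4 × 10⁷ mm⁴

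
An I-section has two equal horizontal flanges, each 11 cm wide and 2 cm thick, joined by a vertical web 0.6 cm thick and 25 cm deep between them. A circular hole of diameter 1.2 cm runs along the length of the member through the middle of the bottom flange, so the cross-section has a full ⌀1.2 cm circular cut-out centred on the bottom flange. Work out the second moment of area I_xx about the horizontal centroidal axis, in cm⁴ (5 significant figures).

Treat the section as a set of non-overlapping primitives; coordinates are from the bounding-box lower-left.
Bottom flange: 11 × 2, A = 22 cm², y = 1 cm, Ī = 7.333333 cm⁴.
Web: 0.6 × 25, A = 15 cm², y = 14.5 cm, Ī = 781.25 cm⁴.
Top flange: 11 × 2, A = 22 cm², y = 28 cm, Ī = 7.333333 cm⁴.
Hole (subtracted): ⌀1.2, A = 1.130973 cm², y = 1 cm, Ī = 0.1017876 cm⁴.
Centroid: ȳ = ΣA·y / ΣA = 14.76384 cm.
Transfer each piece to the horizontal centroidal axis using Ī + A·d² with d = y − 14.76384:
  bottom flange: d = -13.76384 cm → contributes +4175.085 cm⁴
  web: d = -0.2638396 cm → contributes +782.2942 cm⁴
  top flange: d = 13.23616 cm → contributes +3861.644 cm⁴
  hole: d = -13.76384 cm → contributes −214.3571 cm⁴
Total I = 8604.667 cm⁴.

I_xx ≈ 8604.7 cm⁴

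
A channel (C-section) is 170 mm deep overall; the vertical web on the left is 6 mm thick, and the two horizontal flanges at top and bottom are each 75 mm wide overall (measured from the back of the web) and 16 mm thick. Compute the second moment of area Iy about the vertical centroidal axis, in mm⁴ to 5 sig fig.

Split into non-overlapping primitives; take the origin at the lower-left of the bounding box.
Web: 6 × 170, A = 1 020 mm², x = 3 mm, Ī = 3 060 mm⁴.
Top flange (beyond web): 69 × 16, A = 1 104 mm², x = 40.5 mm, Ī = 438 012 mm⁴.
Bottom flange (beyond web): 69 × 16, A = 1 104 mm², x = 40.5 mm, Ī = 438 012 mm⁴.
Centroid: x̄ = ΣA·x / ΣA = 28.65056 mm.
Transfer each piece to the vertical centroidal axis using Ī + A·d² with d = x − 28.65056:
  web: d = -25.65056 mm → contributes +674170.1 mm⁴
  top flange (beyond web): d = 11.84944 mm → contributes +593023.9 mm⁴
  bottom flange (beyond web): d = 11.84944 mm → contributes +593023.9 mm⁴
Total I = 1 860 218 mm⁴.

Iy ≈ 1.8602 × 10⁶ mm⁴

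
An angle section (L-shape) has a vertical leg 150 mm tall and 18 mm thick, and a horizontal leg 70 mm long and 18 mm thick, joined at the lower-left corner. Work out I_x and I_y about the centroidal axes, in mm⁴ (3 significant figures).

Decompose the section into non-overlapping parts with the origin at the bottom-left of its bounding rectangle.
Vertical leg: 18 × 150, A = 2 700 mm², y = 75 mm, Ī = 5 062 500 mm⁴.
Horizontal leg (remainder): 52 × 18, A = 936 mm², y = 9 mm, Ī = 25 272 mm⁴.
Centroid: ȳ = ΣA·y / ΣA = 58.01 mm.
Transfer each piece to the centroidal x-axis using Ī + A·d² with d = y − 58.01:
  vertical leg: d = 16.99 mm → contributes +5 841 891 mm⁴
  horizontal leg (remainder): d = -49.01 mm → contributes +2 273 516 mm⁴
Total I = 8 115 408 mm⁴.
For the y-axis: x̄ = 18.01 mm.
Repeating about the centroidal y-axis gives I_y = 1 135 248 mm⁴.

I_x ≈ 8.12 × 10⁶ mm⁴, I_y ≈ 1.14 × 10⁶ mm⁴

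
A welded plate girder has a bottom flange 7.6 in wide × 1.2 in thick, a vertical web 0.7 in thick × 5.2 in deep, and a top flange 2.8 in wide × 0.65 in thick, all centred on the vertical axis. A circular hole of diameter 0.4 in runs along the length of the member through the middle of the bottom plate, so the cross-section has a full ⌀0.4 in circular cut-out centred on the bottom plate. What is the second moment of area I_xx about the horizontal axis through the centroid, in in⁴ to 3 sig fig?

Decompose the section into non-overlapping parts with the origin at the bottom-left of its bounding rectangle.
Bottom plate: 7.6 × 1.2, A = 9.12 in², y = 0.6 in, Ī = 1.0944 in⁴.
Web plate: 0.7 × 5.2, A = 3.64 in², y = 3.8 in, Ī = 8.2021 in⁴.
Top plate: 2.8 × 0.65, A = 1.82 in², y = 6.725 in, Ī = 0.064079 in⁴.
Hole (subtracted): ⌀0.4, A = 0.12566 in², y = 0.6 in, Ī = 0.0012566 in⁴.
Centroid: ȳ = ΣA·y / ΣA = 2.1771 in.
Transfer each piece to the horizontal axis through the centroid using Ī + A·d² with d = y − 2.1771:
  bottom plate: d = -1.5771 in → contributes +23.777 in⁴
  web plate: d = 1.6229 in → contributes +17.79 in⁴
  top plate: d = 4.5479 in → contributes +37.708 in⁴
  hole: d = -1.5771 in → contributes −0.3138 in⁴
Total I = 78.961 in⁴.

I_xx ≈ 79.0 in⁴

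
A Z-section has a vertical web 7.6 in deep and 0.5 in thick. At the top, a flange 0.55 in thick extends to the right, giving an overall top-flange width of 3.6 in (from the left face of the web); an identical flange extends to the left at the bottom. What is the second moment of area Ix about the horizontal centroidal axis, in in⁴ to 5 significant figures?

Break the section into simple shapes (no overlaps), measuring from the bottom-left corner of the bounding box.
Web: 0.5 × 7.6, A = 3.8 in², y = 3.8 in, Ī = 18.29067 in⁴.
Top flange (beyond web): 3.1 × 0.55, A = 1.705 in², y = 7.325 in, Ī = 0.04298021 in⁴.
Bottom flange (beyond web): 3.1 × 0.55, A = 1.705 in², y = 0.275 in, Ī = 0.04298021 in⁴.
Centroid: ȳ = ΣA·y / ΣA = 3.8 in.
Transfer each piece to the horizontal centroidal axis using Ī + A·d² with d = y − 3.8:
  web: d = 0 in → contributes +18.29067 in⁴
  top flange (beyond web): d = 3.525 in → contributes +21.22867 in⁴
  bottom flange (beyond web): d = -3.525 in → contributes +21.22867 in⁴
Total I = 60.74801 in⁴.

Ix ≈ 60.748 in⁴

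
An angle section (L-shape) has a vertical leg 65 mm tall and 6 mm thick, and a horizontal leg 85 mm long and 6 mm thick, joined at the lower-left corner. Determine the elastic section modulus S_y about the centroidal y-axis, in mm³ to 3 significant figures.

S_y ≈ 1.08 × 10⁴ mm³

Split into non-overlapping primitives; take the origin at the lower-left of the bounding box.
Vertical leg: 6 × 65, A = 390 mm², x = 3 mm, Ī = 1 170 mm⁴.
Horizontal leg (remainder): 79 × 6, A = 474 mm², x = 45.5 mm, Ī = 246 520 mm⁴.
Centroid: x̄ = ΣA·x / ΣA = 26.316 mm.
Transfer each piece to the centroidal y-axis using Ī + A·d² with d = x − 26.316:
  vertical leg: d = -23.316 mm → contributes +213 187 mm⁴
  horizontal leg (remainder): d = 19.184 mm → contributes +420 964 mm⁴
Total I = 634 152 mm⁴.
Extreme fibre distance c = 58.684 mm; S = I/c = 10 806 mm³.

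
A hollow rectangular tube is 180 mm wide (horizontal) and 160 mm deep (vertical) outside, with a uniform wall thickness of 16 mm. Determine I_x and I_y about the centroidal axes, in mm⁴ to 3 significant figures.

I_x ≈ 3.56 × 10⁷ mm⁴, I_y ≈ 4.32 × 10⁷ mm⁴

Split into non-overlapping primitives; take the origin at the lower-left of the bounding box.
Outer rectangle: 180 × 160, A = 28 800 mm², y = 80 mm, Ī = 61 440 000 mm⁴.
Inner void (subtracted): 148 × 128, A = 18 944 mm², y = 80 mm, Ī = 25 864 875 mm⁴.
By symmetry the centroid is at mid-height, ȳ = 80 mm.
All pieces are centred on the centroidal x-axis, so I = ΣĪ (holes subtracted) = 35 575 125 mm⁴.
Repeating about the centroidal y-axis gives I_y = 43 180 885 mm⁴.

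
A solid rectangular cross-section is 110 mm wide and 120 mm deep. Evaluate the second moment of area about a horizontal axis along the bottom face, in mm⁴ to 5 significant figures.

The section: 110 × 120, A = 13 200 mm², y = 60 mm, Ī = 15 840 000 mm⁴.
Transfer it to the bottom edge using Ī + A·d² with d = y − 0:
  the section: d = 60 mm → contributes +63 360 000 mm⁴
Total I = 63 360 000 mm⁴.

I_base ≈ 6.3360 × 10⁷ mm⁴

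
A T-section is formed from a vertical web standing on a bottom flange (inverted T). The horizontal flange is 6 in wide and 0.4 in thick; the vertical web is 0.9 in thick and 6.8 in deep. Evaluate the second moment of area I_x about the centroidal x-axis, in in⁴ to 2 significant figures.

Decompose the section into non-overlapping parts with the origin at the bottom-left of its bounding rectangle.
Flange: 6 × 0.4, A = 2.4 in², y = 0.2 in, Ī = 0.032 in⁴.
Web: 0.9 × 6.8, A = 6.12 in², y = 3.8 in, Ī = 23.58 in⁴.
Centroid: ȳ = ΣA·y / ΣA = 2.786 in.
Transfer each piece to the centroidal x-axis using Ī + A·d² with d = y − 2.786:
  flange: d = -2.586 in → contributes +16.08 in⁴
  web: d = 1.014 in → contributes +29.88 in⁴
Total I = 45.96 in⁴.

I_x ≈ 46 in⁴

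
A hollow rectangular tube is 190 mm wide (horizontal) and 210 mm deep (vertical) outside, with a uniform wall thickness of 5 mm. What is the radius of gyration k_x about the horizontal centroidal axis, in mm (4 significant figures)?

k_x ≈ 82.64 mm

Treat the section as a set of non-overlapping primitives; coordinates are from the bounding-box lower-left.
Outer rectangle: 190 × 210, A = 39 900 mm², y = 105 mm, Ī = 146 632 500 mm⁴.
Inner void (subtracted): 180 × 200, A = 36 000 mm², y = 105 mm, Ī = 120 000 000 mm⁴.
By symmetry the centroid is at mid-height, ȳ = 105 mm.
All pieces are centred on the horizontal centroidal axis, so I = ΣĪ (holes subtracted) = 26 632 500 mm⁴.
Radius of gyration: k = √(I/A) = √(26 632 500 / 3 900) = 82.6368 mm.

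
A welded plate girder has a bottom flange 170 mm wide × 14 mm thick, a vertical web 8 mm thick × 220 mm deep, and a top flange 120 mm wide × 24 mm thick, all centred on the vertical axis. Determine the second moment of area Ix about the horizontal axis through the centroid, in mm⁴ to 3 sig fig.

Ix ≈ 8.20 × 10⁷ mm⁴

Split into non-overlapping primitives; take the origin at the lower-left of the bounding box.
Bottom plate: 170 × 14, A = 2 380 mm², y = 7 mm, Ī = 38 873 mm⁴.
Web plate: 8 × 220, A = 1 760 mm², y = 124 mm, Ī = 7 098 667 mm⁴.
Top plate: 120 × 24, A = 2 880 mm², y = 246 mm, Ī = 138 240 mm⁴.
Centroid: ȳ = ΣA·y / ΣA = 134.38 mm.
Transfer each piece to the horizontal axis through the centroid using Ī + A·d² with d = y − 134.38:
  bottom plate: d = -127.38 mm → contributes +38 658 753 mm⁴
  web plate: d = -10.385 mm → contributes +7 288 465 mm⁴
  top plate: d = 111.62 mm → contributes +36 017 263 mm⁴
Total I = 81 964 482 mm⁴.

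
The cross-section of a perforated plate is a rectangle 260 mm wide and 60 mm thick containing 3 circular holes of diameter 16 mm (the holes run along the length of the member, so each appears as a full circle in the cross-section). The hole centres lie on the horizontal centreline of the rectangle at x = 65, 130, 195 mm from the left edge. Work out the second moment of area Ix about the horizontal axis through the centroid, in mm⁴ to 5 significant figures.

Ix ≈ 4.6703 × 10⁶ mm⁴

Treat the section as a set of non-overlapping primitives; coordinates are from the bounding-box lower-left.
Plate: 260 × 60, A = 15 600 mm², y = 30 mm, Ī = 4 680 000 mm⁴.
Hole 1 (subtracted): ⌀16, A = 201.0619 mm², y = 30 mm, Ī = 3216.991 mm⁴.
Hole 2 (subtracted): ⌀16, A = 201.0619 mm², y = 30 mm, Ī = 3216.991 mm⁴.
Hole 3 (subtracted): ⌀16, A = 201.0619 mm², y = 30 mm, Ī = 3216.991 mm⁴.
By symmetry the centroid is at mid-height, ȳ = 30 mm.
All pieces are centred on the horizontal axis through the centroid, so I = ΣĪ (holes subtracted) = 4 670 349 mm⁴.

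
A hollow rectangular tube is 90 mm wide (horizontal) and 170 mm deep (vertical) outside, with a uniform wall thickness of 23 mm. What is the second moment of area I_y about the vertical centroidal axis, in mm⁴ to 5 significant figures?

I_y ≈ 9.4473 × 10⁶ mm⁴

Decompose the section into non-overlapping parts with the origin at the bottom-left of its bounding rectangle.
Outer rectangle: 90 × 170, A = 15 300 mm², x = 45 mm, Ī = 10 327 500 mm⁴.
Inner void (subtracted): 44 × 124, A = 5 456 mm², x = 45 mm, Ī = 880234.7 mm⁴.
By symmetry the centroid is at mid-width, x̄ = 45 mm.
All pieces are centred on the vertical centroidal axis, so I = ΣĪ (holes subtracted) = 9 447 265 mm⁴.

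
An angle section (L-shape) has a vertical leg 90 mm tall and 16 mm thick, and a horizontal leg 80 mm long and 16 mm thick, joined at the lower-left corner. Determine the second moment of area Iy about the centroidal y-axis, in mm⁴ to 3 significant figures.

Split into non-overlapping primitives; take the origin at the lower-left of the bounding box.
Vertical leg: 16 × 90, A = 1 440 mm², x = 8 mm, Ī = 30 720 mm⁴.
Horizontal leg (remainder): 64 × 16, A = 1 024 mm², x = 48 mm, Ī = 349 525 mm⁴.
Centroid: x̄ = ΣA·x / ΣA = 24.623 mm.
Transfer each piece to the centroidal y-axis using Ī + A·d² with d = x − 24.623:
  vertical leg: d = -16.623 mm → contributes +428 645 mm⁴
  horizontal leg (remainder): d = 23.377 mm → contributes +909 107 mm⁴
Total I = 1 337 752 mm⁴.

Iy ≈ 1.34 × 10⁶ mm⁴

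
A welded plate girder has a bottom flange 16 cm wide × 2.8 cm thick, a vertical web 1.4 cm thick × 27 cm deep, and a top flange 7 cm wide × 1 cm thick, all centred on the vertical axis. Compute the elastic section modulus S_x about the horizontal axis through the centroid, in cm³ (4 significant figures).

Decompose the section into non-overlapping parts with the origin at the bottom-left of its bounding rectangle.
Bottom plate: 16 × 2.8, A = 44.8 cm², y = 1.4 cm, Ī = 29.2693 cm⁴.
Web plate: 1.4 × 27, A = 37.8 cm², y = 16.3 cm, Ī = 2296.35 cm⁴.
Top plate: 7 × 1, A = 7 cm², y = 30.3 cm, Ī = 0.583333 cm⁴.
Centroid: ȳ = ΣA·y / ΣA = 9.94375 cm.
Transfer each piece to the horizontal axis through the centroid using Ī + A·d² with d = y − 9.94375:
  bottom plate: d = -8.54375 cm → contributes +3299.48 cm⁴
  web plate: d = 6.35625 cm → contributes +3823.54 cm⁴
  top plate: d = 20.3563 cm → contributes +2901.22 cm⁴
Total I = 10024.2 cm⁴.
Extreme fibre distance c = 20.8563 cm; S = I/c = 480.635 cm³.

S_x ≈ 480.6 cm³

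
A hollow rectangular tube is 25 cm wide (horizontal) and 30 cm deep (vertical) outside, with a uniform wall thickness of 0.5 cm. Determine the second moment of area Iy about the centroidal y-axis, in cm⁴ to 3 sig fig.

Iy ≈ 5650 cm⁴

Treat the section as a set of non-overlapping primitives; coordinates are from the bounding-box lower-left.
Outer rectangle: 25 × 30, A = 750 cm², x = 12.5 cm, Ī = 39 063 cm⁴.
Inner void (subtracted): 24 × 29, A = 696 cm², x = 12.5 cm, Ī = 33 408 cm⁴.
By symmetry the centroid is at mid-width, x̄ = 12.5 cm.
All pieces are centred on the centroidal y-axis, so I = ΣĪ (holes subtracted) = 5654.5 cm⁴.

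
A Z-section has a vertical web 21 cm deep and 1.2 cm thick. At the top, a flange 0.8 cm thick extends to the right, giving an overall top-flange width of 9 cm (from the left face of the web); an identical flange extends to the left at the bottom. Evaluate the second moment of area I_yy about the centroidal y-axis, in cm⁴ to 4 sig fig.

Treat the section as a set of non-overlapping primitives; coordinates are from the bounding-box lower-left.
Web: 1.2 × 21, A = 25.2 cm², x = 8.4 cm, Ī = 3.024 cm⁴.
Top flange (beyond web): 7.8 × 0.8, A = 6.24 cm², x = 12.9 cm, Ī = 31.6368 cm⁴.
Bottom flange (beyond web): 7.8 × 0.8, A = 6.24 cm², x = 3.9 cm, Ī = 31.6368 cm⁴.
Centroid: x̄ = ΣA·x / ΣA = 8.4 cm.
Transfer each piece to the centroidal y-axis using Ī + A·d² with d = x − 8.4:
  web: d = 0 cm → contributes +3.024 cm⁴
  top flange (beyond web): d = 4.5 cm → contributes +157.997 cm⁴
  bottom flange (beyond web): d = -4.5 cm → contributes +157.997 cm⁴
Total I = 319.018 cm⁴.

I_yy ≈ 319.0 cm⁴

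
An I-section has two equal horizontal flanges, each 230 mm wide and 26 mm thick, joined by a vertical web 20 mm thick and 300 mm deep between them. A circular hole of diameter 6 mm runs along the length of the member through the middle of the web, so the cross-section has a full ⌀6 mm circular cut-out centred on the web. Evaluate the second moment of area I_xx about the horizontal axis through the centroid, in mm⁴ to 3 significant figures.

Treat the section as a set of non-overlapping primitives; coordinates are from the bounding-box lower-left.
Bottom flange: 230 × 26, A = 5 980 mm², y = 13 mm, Ī = 336 873 mm⁴.
Web: 20 × 300, A = 6 000 mm², y = 176 mm, Ī = 45 000 000 mm⁴.
Top flange: 230 × 26, A = 5 980 mm², y = 339 mm, Ī = 336 873 mm⁴.
Hole (subtracted): ⌀6, A = 28.274 mm², y = 176 mm, Ī = 63.617 mm⁴.
By symmetry the centroid is at mid-height, ȳ = 176 mm.
Transfer each piece to the horizontal axis through the centroid using Ī + A·d² with d = y − 176:
  bottom flange: d = -163 mm → contributes +159 219 493 mm⁴
  web: d = 0 mm → contributes +45 000 000 mm⁴
  top flange: d = 163 mm → contributes +159 219 493 mm⁴
  hole: d = 0 mm → contributes −63.617 mm⁴
Total I = 363 438 923 mm⁴.

I_xx ≈ 3.63 × 10⁸ mm⁴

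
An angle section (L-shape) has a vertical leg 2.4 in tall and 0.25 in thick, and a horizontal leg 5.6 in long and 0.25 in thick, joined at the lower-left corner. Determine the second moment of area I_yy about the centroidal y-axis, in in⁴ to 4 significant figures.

I_yy ≈ 6.441 in⁴

Split into non-overlapping primitives; take the origin at the lower-left of the bounding box.
Vertical leg: 0.25 × 2.4, A = 0.6 in², x = 0.125 in, Ī = 0.003125 in⁴.
Horizontal leg (remainder): 5.35 × 0.25, A = 1.3375 in², x = 2.925 in, Ī = 3.19022 in⁴.
Centroid: x̄ = ΣA·x / ΣA = 2.0579 in.
Transfer each piece to the centroidal y-axis using Ī + A·d² with d = x − 2.0579:
  vertical leg: d = -1.9329 in → contributes +2.24479 in⁴
  horizontal leg (remainder): d = 0.867097 in → contributes +4.19582 in⁴
Total I = 6.44062 in⁴.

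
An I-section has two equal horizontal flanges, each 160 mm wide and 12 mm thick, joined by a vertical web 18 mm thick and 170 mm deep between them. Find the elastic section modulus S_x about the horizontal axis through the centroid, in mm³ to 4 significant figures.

S_x ≈ 4.043 × 10⁵ mm³

Break the section into simple shapes (no overlaps), measuring from the bottom-left corner of the bounding box.
Bottom flange: 160 × 12, A = 1 920 mm², y = 6 mm, Ī = 23 040 mm⁴.
Web: 18 × 170, A = 3 060 mm², y = 97 mm, Ī = 7 369 500 mm⁴.
Top flange: 160 × 12, A = 1 920 mm², y = 188 mm, Ī = 23 040 mm⁴.
By symmetry the centroid is at mid-height, ȳ = 97 mm.
Transfer each piece to the horizontal axis through the centroid using Ī + A·d² with d = y − 97:
  bottom flange: d = -91 mm → contributes +15 922 560 mm⁴
  web: d = 0 mm → contributes +7 369 500 mm⁴
  top flange: d = 91 mm → contributes +15 922 560 mm⁴
Total I = 39 214 620 mm⁴.
Extreme fibre distance c = 97 mm; S = I/c = 404 274 mm³.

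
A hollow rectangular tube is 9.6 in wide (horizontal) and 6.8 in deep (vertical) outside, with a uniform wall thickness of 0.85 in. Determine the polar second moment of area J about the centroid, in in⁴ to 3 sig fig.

J ≈ 456 in⁴

Split into non-overlapping primitives; take the origin at the lower-left of the bounding box.
Outer rectangle: 9.6 × 6.8, A = 65.28 in², y = 3.4 in, Ī = 251.55 in⁴.
Inner void (subtracted): 7.9 × 5.1, A = 40.29 in², y = 3.4 in, Ī = 87.329 in⁴.
By symmetry the centroid is at mid-height, ȳ = 3.4 in.
All pieces are centred on the centroidal x-axis, so I = ΣĪ (holes subtracted) = 164.22 in⁴.
Repeating about the centroidal y-axis gives I_y = 291.81 in⁴.
Polar second moment: J = I_x + I_y = 456.03 in⁴.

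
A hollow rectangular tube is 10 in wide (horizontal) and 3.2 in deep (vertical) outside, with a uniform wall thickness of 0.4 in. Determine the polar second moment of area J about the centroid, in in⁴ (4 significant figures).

Treat the section as a set of non-overlapping primitives; coordinates are from the bounding-box lower-left.
Outer rectangle: 10 × 3.2, A = 32 in², y = 1.6 in, Ī = 27.3067 in⁴.
Inner void (subtracted): 9.2 × 2.4, A = 22.08 in², y = 1.6 in, Ī = 10.5984 in⁴.
By symmetry the centroid is at mid-height, ȳ = 1.6 in.
All pieces are centred on the centroidal x-axis, so I = ΣĪ (holes subtracted) = 16.7083 in⁴.
Repeating about the centroidal y-axis gives I_y = 110.929 in⁴.
Polar second moment: J = I_x + I_y = 127.637 in⁴.

J ≈ 127.6 in⁴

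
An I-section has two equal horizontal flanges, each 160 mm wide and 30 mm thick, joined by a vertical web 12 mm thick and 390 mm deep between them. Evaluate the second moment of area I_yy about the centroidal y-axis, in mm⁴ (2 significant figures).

I_yy ≈ 2.1 × 10⁷ mm⁴

Decompose the section into non-overlapping parts with the origin at the bottom-left of its bounding rectangle.
Bottom flange: 160 × 30, A = 4 800 mm², x = 80 mm, Ī = 10 240 000 mm⁴.
Web: 12 × 390, A = 4 680 mm², x = 80 mm, Ī = 56 160 mm⁴.
Top flange: 160 × 30, A = 4 800 mm², x = 80 mm, Ī = 10 240 000 mm⁴.
By symmetry the centroid is at mid-width, x̄ = 80 mm.
All pieces are centred on the centroidal y-axis, so I = ΣĪ = 20 536 160 mm⁴.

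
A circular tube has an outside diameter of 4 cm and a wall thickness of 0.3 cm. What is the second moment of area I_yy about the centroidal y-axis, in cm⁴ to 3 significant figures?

Treat the section as a set of non-overlapping primitives; coordinates are from the bounding-box lower-left.
Outer circle: ⌀4, A = 12.566 cm², x = 2 cm, Ī = 12.566 cm⁴.
Bore (subtracted): ⌀3.4, A = 9.0792 cm², x = 2 cm, Ī = 6.5597 cm⁴.
By symmetry the centroid is at mid-width, x̄ = 2 cm.
All pieces are centred on the centroidal y-axis, so I = ΣĪ (holes subtracted) = 6.0066 cm⁴.

I_yy ≈ 6.01 cm⁴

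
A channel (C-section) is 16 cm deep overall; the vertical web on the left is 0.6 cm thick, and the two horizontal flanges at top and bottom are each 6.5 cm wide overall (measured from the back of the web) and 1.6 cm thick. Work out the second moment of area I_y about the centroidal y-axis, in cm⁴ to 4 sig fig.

I_y ≈ 122.3 cm⁴

Split into non-overlapping primitives; take the origin at the lower-left of the bounding box.
Web: 0.6 × 16, A = 9.6 cm², x = 0.3 cm, Ī = 0.288 cm⁴.
Top flange (beyond web): 5.9 × 1.6, A = 9.44 cm², x = 3.55 cm, Ī = 27.3839 cm⁴.
Bottom flange (beyond web): 5.9 × 1.6, A = 9.44 cm², x = 3.55 cm, Ī = 27.3839 cm⁴.
Centroid: x̄ = ΣA·x / ΣA = 2.45449 cm.
Transfer each piece to the centroidal y-axis using Ī + A·d² with d = x − 2.45449:
  web: d = -2.15449 cm → contributes +44.8497 cm⁴
  top flange (beyond web): d = 1.09551 cm → contributes +38.7131 cm⁴
  bottom flange (beyond web): d = 1.09551 cm → contributes +38.7131 cm⁴
Total I = 122.276 cm⁴.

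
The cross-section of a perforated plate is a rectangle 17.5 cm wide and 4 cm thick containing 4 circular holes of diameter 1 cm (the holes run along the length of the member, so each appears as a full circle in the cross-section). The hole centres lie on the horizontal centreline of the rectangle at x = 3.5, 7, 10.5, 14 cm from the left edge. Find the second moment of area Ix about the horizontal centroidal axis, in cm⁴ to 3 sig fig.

Break the section into simple shapes (no overlaps), measuring from the bottom-left corner of the bounding box.
Plate: 17.5 × 4, A = 70 cm², y = 2 cm, Ī = 93.333 cm⁴.
Hole 1 (subtracted): ⌀1, A = 0.7854 cm², y = 2 cm, Ī = 0.049087 cm⁴.
Hole 2 (subtracted): ⌀1, A = 0.7854 cm², y = 2 cm, Ī = 0.049087 cm⁴.
Hole 3 (subtracted): ⌀1, A = 0.7854 cm², y = 2 cm, Ī = 0.049087 cm⁴.
Hole 4 (subtracted): ⌀1, A = 0.7854 cm², y = 2 cm, Ī = 0.049087 cm⁴.
By symmetry the centroid is at mid-height, ȳ = 2 cm.
All pieces are centred on the horizontal centroidal axis, so I = ΣĪ (holes subtracted) = 93.137 cm⁴.

Ix ≈ 93.1 cm⁴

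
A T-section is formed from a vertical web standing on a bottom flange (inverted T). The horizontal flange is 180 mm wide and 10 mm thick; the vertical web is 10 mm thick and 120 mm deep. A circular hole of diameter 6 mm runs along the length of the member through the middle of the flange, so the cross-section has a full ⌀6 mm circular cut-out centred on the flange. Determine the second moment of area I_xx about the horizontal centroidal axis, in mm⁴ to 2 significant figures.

Split into non-overlapping primitives; take the origin at the lower-left of the bounding box.
Flange: 180 × 10, A = 1 800 mm², y = 5 mm, Ī = 15 000 mm⁴.
Web: 10 × 120, A = 1 200 mm², y = 70 mm, Ī = 1 440 000 mm⁴.
Hole (subtracted): ⌀6, A = 28.27 mm², y = 5 mm, Ī = 63.62 mm⁴.
Centroid: ȳ = ΣA·y / ΣA = 31.25 mm.
Transfer each piece to the horizontal centroidal axis using Ī + A·d² with d = y − 31.25:
  flange: d = -26.25 mm → contributes +1 255 065 mm⁴
  web: d = 38.75 mm → contributes +3 242 119 mm⁴
  hole: d = -26.25 mm → contributes −19 543 mm⁴
Total I = 4 477 641 mm⁴.

I_xx ≈ 4.5 × 10⁶ mm⁴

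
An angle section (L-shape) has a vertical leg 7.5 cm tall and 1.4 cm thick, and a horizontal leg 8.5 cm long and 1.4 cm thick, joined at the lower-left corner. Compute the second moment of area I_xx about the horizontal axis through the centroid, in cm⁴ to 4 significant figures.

I_xx ≈ 98.34 cm⁴

Break the section into simple shapes (no overlaps), measuring from the bottom-left corner of the bounding box.
Vertical leg: 1.4 × 7.5, A = 10.5 cm², y = 3.75 cm, Ī = 49.2188 cm⁴.
Horizontal leg (remainder): 7.1 × 1.4, A = 9.94 cm², y = 0.7 cm, Ī = 1.62353 cm⁴.
Centroid: ȳ = ΣA·y / ΣA = 2.26678 cm.
Transfer each piece to the horizontal axis through the centroid using Ī + A·d² with d = y − 2.26678:
  vertical leg: d = 1.48322 cm → contributes +72.3181 cm⁴
  horizontal leg (remainder): d = -1.56678 cm → contributes +26.0243 cm⁴
Total I = 98.3424 cm⁴.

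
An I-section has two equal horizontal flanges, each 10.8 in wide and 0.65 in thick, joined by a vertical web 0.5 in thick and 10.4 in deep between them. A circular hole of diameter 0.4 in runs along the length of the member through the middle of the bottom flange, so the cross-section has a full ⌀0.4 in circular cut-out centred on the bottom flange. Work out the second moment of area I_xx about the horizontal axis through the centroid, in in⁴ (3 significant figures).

I_xx ≈ 472 in⁴

Treat the section as a set of non-overlapping primitives; coordinates are from the bounding-box lower-left.
Bottom flange: 10.8 × 0.65, A = 7.02 in², y = 0.325 in, Ī = 0.24716 in⁴.
Web: 0.5 × 10.4, A = 5.2 in², y = 5.85 in, Ī = 46.869 in⁴.
Top flange: 10.8 × 0.65, A = 7.02 in², y = 11.375 in, Ī = 0.24716 in⁴.
Hole (subtracted): ⌀0.4, A = 0.12566 in², y = 0.325 in, Ī = 0.0012566 in⁴.
Centroid: ȳ = ΣA·y / ΣA = 5.8863 in.
Transfer each piece to the horizontal axis through the centroid using Ī + A·d² with d = y − 5.8863:
  bottom flange: d = -5.5613 in → contributes +217.36 in⁴
  web: d = -0.036323 in → contributes +46.876 in⁴
  top flange: d = 5.4887 in → contributes +211.73 in⁴
  hole: d = -5.5613 in → contributes −3.8878 in⁴
Total I = 472.08 in⁴.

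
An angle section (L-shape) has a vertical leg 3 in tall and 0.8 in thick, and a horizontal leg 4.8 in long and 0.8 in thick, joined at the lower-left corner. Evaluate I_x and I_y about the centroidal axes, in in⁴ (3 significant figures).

I_x ≈ 3.63 in⁴, I_y ≈ 12.3 in⁴

Treat the section as a set of non-overlapping primitives; coordinates are from the bounding-box lower-left.
Vertical leg: 0.8 × 3, A = 2.4 in², y = 1.5 in, Ī = 1.8 in⁴.
Horizontal leg (remainder): 4 × 0.8, A = 3.2 in², y = 0.4 in, Ī = 0.17067 in⁴.
Centroid: ȳ = ΣA·y / ΣA = 0.87143 in.
Transfer each piece to the centroidal x-axis using Ī + A·d² with d = y − 0.87143:
  vertical leg: d = 0.62857 in → contributes +2.7482 in⁴
  horizontal leg (remainder): d = -0.47143 in → contributes +0.88185 in⁴
Total I = 3.6301 in⁴.
For the y-axis: x̄ = 1.7714 in.
Repeating about the centroidal y-axis gives I_y = 12.294 in⁴.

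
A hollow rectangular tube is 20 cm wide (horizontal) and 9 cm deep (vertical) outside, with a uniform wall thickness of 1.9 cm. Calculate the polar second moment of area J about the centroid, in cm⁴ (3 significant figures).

Split into non-overlapping primitives; take the origin at the lower-left of the bounding box.
Outer rectangle: 20 × 9, A = 180 cm², y = 4.5 cm, Ī = 1 215 cm⁴.
Inner void (subtracted): 16.2 × 5.2, A = 84.24 cm², y = 4.5 cm, Ī = 189.82 cm⁴.
By symmetry the centroid is at mid-height, ȳ = 4.5 cm.
All pieces are centred on the centroidal x-axis, so I = ΣĪ (holes subtracted) = 1025.2 cm⁴.
Repeating about the centroidal y-axis gives I_y = 4157.7 cm⁴.
Polar second moment: J = I_x + I_y = 5182.9 cm⁴.

J ≈ 5180 cm⁴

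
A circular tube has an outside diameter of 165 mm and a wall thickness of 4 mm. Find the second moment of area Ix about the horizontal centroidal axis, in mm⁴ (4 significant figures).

Decompose the section into non-overlapping parts with the origin at the bottom-left of its bounding rectangle.
Outer circle: ⌀165, A = 21382.5 mm², y = 82.5 mm, Ī = 36 383 601 mm⁴.
Bore (subtracted): ⌀157, A = 19359.3 mm², y = 82.5 mm, Ī = 29 824 180 mm⁴.
By symmetry the centroid is at mid-height, ȳ = 82.5 mm.
All pieces are centred on the horizontal centroidal axis, so I = ΣĪ (holes subtracted) = 6 559 421 mm⁴.

Ix ≈ 6.559 × 10⁶ mm⁴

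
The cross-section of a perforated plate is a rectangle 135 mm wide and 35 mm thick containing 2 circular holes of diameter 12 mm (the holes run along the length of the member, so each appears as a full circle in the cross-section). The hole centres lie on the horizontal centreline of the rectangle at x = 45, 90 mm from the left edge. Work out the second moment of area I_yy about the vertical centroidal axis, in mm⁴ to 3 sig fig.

I_yy ≈ 7.06 × 10⁶ mm⁴

Split into non-overlapping primitives; take the origin at the lower-left of the bounding box.
Plate: 135 × 35, A = 4 725 mm², x = 67.5 mm, Ī = 7 176 094 mm⁴.
Hole 1 (subtracted): ⌀12, A = 113.1 mm², x = 45 mm, Ī = 1017.9 mm⁴.
Hole 2 (subtracted): ⌀12, A = 113.1 mm², x = 90 mm, Ī = 1017.9 mm⁴.
By symmetry the centroid is at mid-width, x̄ = 67.5 mm.
Transfer each piece to the vertical centroidal axis using Ī + A·d² with d = x − 67.5:
  plate: d = 0 mm → contributes +7 176 094 mm⁴
  hole 1: d = -22.5 mm → contributes −58 273 mm⁴
  hole 2: d = 22.5 mm → contributes −58 273 mm⁴
Total I = 7 059 547 mm⁴.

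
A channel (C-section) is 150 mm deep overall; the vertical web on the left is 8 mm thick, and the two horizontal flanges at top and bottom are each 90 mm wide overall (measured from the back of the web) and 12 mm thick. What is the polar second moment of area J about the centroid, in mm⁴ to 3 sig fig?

J ≈ 1.43 × 10⁷ mm⁴

Break the section into simple shapes (no overlaps), measuring from the bottom-left corner of the bounding box.
Web: 8 × 150, A = 1 200 mm², y = 75 mm, Ī = 2 250 000 mm⁴.
Top flange (beyond web): 82 × 12, A = 984 mm², y = 144 mm, Ī = 11 808 mm⁴.
Bottom flange (beyond web): 82 × 12, A = 984 mm², y = 6 mm, Ī = 11 808 mm⁴.
By symmetry the centroid is at mid-height, ȳ = 75 mm.
Transfer each piece to the centroidal x-axis using Ī + A·d² with d = y − 75:
  web: d = 0 mm → contributes +2 250 000 mm⁴
  top flange (beyond web): d = 69 mm → contributes +4 696 632 mm⁴
  bottom flange (beyond web): d = -69 mm → contributes +4 696 632 mm⁴
Total I = 11 643 264 mm⁴.
For the y-axis: x̄ = 31.955 mm.
Repeating about the centroidal y-axis gives I_y = 2 618 681 mm⁴.
Polar second moment: J = I_x + I_y = 14 261 945 mm⁴.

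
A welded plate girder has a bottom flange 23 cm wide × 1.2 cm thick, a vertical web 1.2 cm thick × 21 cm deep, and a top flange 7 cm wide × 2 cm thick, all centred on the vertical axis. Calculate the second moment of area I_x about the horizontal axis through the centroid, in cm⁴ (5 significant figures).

I_x ≈ 5869.9 cm⁴

Treat the section as a set of non-overlapping primitives; coordinates are from the bounding-box lower-left.
Bottom plate: 23 × 1.2, A = 27.6 cm², y = 0.6 cm, Ī = 3.312 cm⁴.
Web plate: 1.2 × 21, A = 25.2 cm², y = 11.7 cm, Ī = 926.1 cm⁴.
Top plate: 7 × 2, A = 14 cm², y = 23.2 cm, Ī = 4.666667 cm⁴.
Centroid: ȳ = ΣA·y / ΣA = 9.523952 cm.
Transfer each piece to the horizontal axis through the centroid using Ī + A·d² with d = y − 9.523952:
  bottom plate: d = -8.923952 cm → contributes +2201.291 cm⁴
  web plate: d = 2.176048 cm → contributes +1045.427 cm⁴
  top plate: d = 13.67605 cm → contributes +2623.147 cm⁴
Total I = 5869.864 cm⁴.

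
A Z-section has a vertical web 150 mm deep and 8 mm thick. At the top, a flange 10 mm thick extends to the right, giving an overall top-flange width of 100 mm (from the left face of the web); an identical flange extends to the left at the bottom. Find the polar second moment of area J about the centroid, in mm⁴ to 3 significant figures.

J ≈ 1.72 × 10⁷ mm⁴

Break the section into simple shapes (no overlaps), measuring from the bottom-left corner of the bounding box.
Web: 8 × 150, A = 1 200 mm², y = 75 mm, Ī = 2 250 000 mm⁴.
Top flange (beyond web): 92 × 10, A = 920 mm², y = 145 mm, Ī = 7666.7 mm⁴.
Bottom flange (beyond web): 92 × 10, A = 920 mm², y = 5 mm, Ī = 7666.7 mm⁴.
Centroid: ȳ = ΣA·y / ΣA = 75 mm.
Transfer each piece to the centroidal x-axis using Ī + A·d² with d = y − 75:
  web: d = 0 mm → contributes +2 250 000 mm⁴
  top flange (beyond web): d = 70 mm → contributes +4 515 667 mm⁴
  bottom flange (beyond web): d = -70 mm → contributes +4 515 667 mm⁴
Total I = 11 281 333 mm⁴.
For the y-axis: x̄ = 96 mm.
Repeating about the centroidal y-axis gives I_y = 5 904 213 mm⁴.
Polar second moment: J = I_x + I_y = 17 185 547 mm⁴.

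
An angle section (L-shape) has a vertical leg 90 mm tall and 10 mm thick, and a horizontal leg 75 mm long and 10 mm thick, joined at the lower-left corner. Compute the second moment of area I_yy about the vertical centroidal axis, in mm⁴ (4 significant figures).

Decompose the section into non-overlapping parts with the origin at the bottom-left of its bounding rectangle.
Vertical leg: 10 × 90, A = 900 mm², x = 5 mm, Ī = 7 500 mm⁴.
Horizontal leg (remainder): 65 × 10, A = 650 mm², x = 42.5 mm, Ī = 228 854 mm⁴.
Centroid: x̄ = ΣA·x / ΣA = 20.7258 mm.
Transfer each piece to the vertical centroidal axis using Ī + A·d² with d = x − 20.7258:
  vertical leg: d = -15.7258 mm → contributes +230 071 mm⁴
  horizontal leg (remainder): d = 21.7742 mm → contributes +537 029 mm⁴
Total I = 767 100 mm⁴.

I_yy ≈ 7.671 × 10⁵ mm⁴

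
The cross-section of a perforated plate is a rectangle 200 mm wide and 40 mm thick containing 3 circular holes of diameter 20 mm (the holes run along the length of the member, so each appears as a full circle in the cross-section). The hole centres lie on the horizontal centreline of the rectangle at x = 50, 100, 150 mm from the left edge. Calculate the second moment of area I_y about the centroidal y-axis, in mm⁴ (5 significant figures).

I_y ≈ 2.5072 × 10⁷ mm⁴

Treat the section as a set of non-overlapping primitives; coordinates are from the bounding-box lower-left.
Plate: 200 × 40, A = 8 000 mm², x = 100 mm, Ī = 26 666 667 mm⁴.
Hole 1 (subtracted): ⌀20, A = 314.1593 mm², x = 50 mm, Ī = 7853.982 mm⁴.
Hole 2 (subtracted): ⌀20, A = 314.1593 mm², x = 100 mm, Ī = 7853.982 mm⁴.
Hole 3 (subtracted): ⌀20, A = 314.1593 mm², x = 150 mm, Ī = 7853.982 mm⁴.
By symmetry the centroid is at mid-width, x̄ = 100 mm.
Transfer each piece to the centroidal y-axis using Ī + A·d² with d = x − 100:
  plate: d = 0 mm → contributes +26 666 667 mm⁴
  hole 1: d = -50 mm → contributes −793252.1 mm⁴
  hole 2: d = 0 mm → contributes −7853.982 mm⁴
  hole 3: d = 50 mm → contributes −793252.1 mm⁴
Total I = 25 072 308 mm⁴.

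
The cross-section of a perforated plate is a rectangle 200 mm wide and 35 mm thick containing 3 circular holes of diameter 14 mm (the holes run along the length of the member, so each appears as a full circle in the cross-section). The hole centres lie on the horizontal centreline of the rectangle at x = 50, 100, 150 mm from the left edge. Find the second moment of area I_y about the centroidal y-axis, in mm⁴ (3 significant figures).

I_y ≈ 2.26 × 10⁷ mm⁴

Split into non-overlapping primitives; take the origin at the lower-left of the bounding box.
Plate: 200 × 35, A = 7 000 mm², x = 100 mm, Ī = 23 333 333 mm⁴.
Hole 1 (subtracted): ⌀14, A = 153.94 mm², x = 50 mm, Ī = 1885.7 mm⁴.
Hole 2 (subtracted): ⌀14, A = 153.94 mm², x = 100 mm, Ī = 1885.7 mm⁴.
Hole 3 (subtracted): ⌀14, A = 153.94 mm², x = 150 mm, Ī = 1885.7 mm⁴.
By symmetry the centroid is at mid-width, x̄ = 100 mm.
Transfer each piece to the centroidal y-axis using Ī + A·d² with d = x − 100:
  plate: d = 0 mm → contributes +23 333 333 mm⁴
  hole 1: d = -50 mm → contributes −386 731 mm⁴
  hole 2: d = 0 mm → contributes −1885.7 mm⁴
  hole 3: d = 50 mm → contributes −386 731 mm⁴
Total I = 22 557 986 mm⁴.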